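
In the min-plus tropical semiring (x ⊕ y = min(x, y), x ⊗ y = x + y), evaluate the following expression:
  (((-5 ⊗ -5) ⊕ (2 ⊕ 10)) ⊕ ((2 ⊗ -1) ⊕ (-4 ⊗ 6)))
(((-5 ⊗ -5) ⊕ (2 ⊕ 10)) ⊕ ((2 ⊗ -1) ⊕ (-4 ⊗ 6))) = -10

Expand innermost to outermost. Recall ⊕ takes the minimum of its arguments and ⊗ takes their sum. Working out the expression (((-5 ⊗ -5) ⊕ (2 ⊕ 10)) ⊕ ((2 ⊗ -1) ⊕ (-4 ⊗ 6))) gives -10.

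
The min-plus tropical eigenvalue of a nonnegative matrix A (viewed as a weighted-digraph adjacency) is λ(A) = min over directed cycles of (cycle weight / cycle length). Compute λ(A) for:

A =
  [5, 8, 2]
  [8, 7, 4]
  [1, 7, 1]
λ(A) = 1

Enumerate directed cycles and compute their means (weight / length). Sample:
  cycle 0 → 0: weight = 5, length = 1, mean = 5/1 ≈ 5.000
  cycle 1 → 1: weight = 7, length = 1, mean = 7/1 ≈ 7.000
  cycle 2 → 2: weight = 1, length = 1, mean = 1/1 ≈ 1.000
  cycle 0 → 1 → 0: weight = 16, length = 2, mean = 16/2 ≈ 8.000
  cycle 0 → 2 → 0: weight = 3, length = 2, mean = 3/2 ≈ 1.500
  cycle 1 → 0 → 1: weight = 16, length = 2, mean = 16/2 ≈ 8.000
Minimum mean = 1.000, attained e.g. along the cycle 2 → 2 with weight 1 and length 1. So λ(A) = 1/1 = 1.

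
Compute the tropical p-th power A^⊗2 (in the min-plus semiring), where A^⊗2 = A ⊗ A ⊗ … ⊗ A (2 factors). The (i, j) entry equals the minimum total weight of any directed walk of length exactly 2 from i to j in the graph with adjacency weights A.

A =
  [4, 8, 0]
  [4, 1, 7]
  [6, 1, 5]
A^⊗2 =
  [6, 1, 4]
  [5, 2, 4]
  [5, 2, 6]

Each entry (A^⊗2)_ij equals the minimum over all length-2 walks i = v_0 → v_1 → … → v_2 = j of Σ_t A[v_t][v_{t+1}]. For example, for (i, j) = (0, 2) we minimise over 3 possible intermediate vertex sequences; the minimum is 4, attained along the walk 0 → 0 → 2.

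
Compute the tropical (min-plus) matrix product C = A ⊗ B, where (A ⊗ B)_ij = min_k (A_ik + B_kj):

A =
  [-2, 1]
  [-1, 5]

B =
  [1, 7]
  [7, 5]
A ⊗ B =
  [-1, 5]
  [0, 6]

Apply the min-plus product entry-by-entry:
  C[0][0] = min over k of (A[0][0] + B[0][0] = -2 + 1 = -1, A[0][1] + B[1][0] = 1 + 7 = 8) = -1 (attained at k = 0)
  C[0][1] = min over k of (A[0][0] + B[0][1] = -2 + 7 = 5, A[0][1] + B[1][1] = 1 + 5 = 6) = 5 (attained at k = 0)
  C[1][0] = min over k of (A[1][0] + B[0][0] = -1 + 1 = 0, A[1][1] + B[1][0] = 5 + 7 = 12) = 0 (attained at k = 0)
  C[1][1] = min over k of (A[1][0] + B[0][1] = -1 + 7 = 6, A[1][1] + B[1][1] = 5 + 5 = 10) = 6 (attained at k = 0)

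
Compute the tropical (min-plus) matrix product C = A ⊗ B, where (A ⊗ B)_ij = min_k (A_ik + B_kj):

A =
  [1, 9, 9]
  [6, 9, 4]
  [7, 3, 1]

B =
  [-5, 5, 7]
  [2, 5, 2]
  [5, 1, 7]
A ⊗ B =
  [-4, 6, 8]
  [1, 5, 11]
  [2, 2, 5]

Apply the min-plus product entry-by-entry:
  C[0][0] = min over k of (A[0][0] + B[0][0] = 1 + -5 = -4, A[0][1] + B[1][0] = 9 + 2 = 11, A[0][2] + B[2][0] = 9 + 5 = 14) = -4 (attained at k = 0)
  C[0][1] = min over k of (A[0][0] + B[0][1] = 1 + 5 = 6, A[0][1] + B[1][1] = 9 + 5 = 14, A[0][2] + B[2][1] = 9 + 1 = 10) = 6 (attained at k = 0)
  C[0][2] = min over k of (A[0][0] + B[0][2] = 1 + 7 = 8, A[0][1] + B[1][2] = 9 + 2 = 11, A[0][2] + B[2][2] = 9 + 7 = 16) = 8 (attained at k = 0)
  C[1][0] = min over k of (A[1][0] + B[0][0] = 6 + -5 = 1, A[1][1] + B[1][0] = 9 + 2 = 11, A[1][2] + B[2][0] = 4 + 5 = 9) = 1 (attained at k = 0)
  C[1][1] = min over k of (A[1][0] + B[0][1] = 6 + 5 = 11, A[1][1] + B[1][1] = 9 + 5 = 14, A[1][2] + B[2][1] = 4 + 1 = 5) = 5 (attained at k = 2)
  C[1][2] = min over k of (A[1][0] + B[0][2] = 6 + 7 = 13, A[1][1] + B[1][2] = 9 + 2 = 11, A[1][2] + B[2][2] = 4 + 7 = 11) = 11 (attained at k = 1)
  C[2][0] = min over k of (A[2][0] + B[0][0] = 7 + -5 = 2, A[2][1] + B[1][0] = 3 + 2 = 5, A[2][2] + B[2][0] = 1 + 5 = 6) = 2 (attained at k = 0)
  C[2][1] = min over k of (A[2][0] + B[0][1] = 7 + 5 = 12, A[2][1] + B[1][1] = 3 + 5 = 8, A[2][2] + B[2][1] = 1 + 1 = 2) = 2 (attained at k = 2)
  C[2][2] = min over k of (A[2][0] + B[0][2] = 7 + 7 = 14, A[2][1] + B[1][2] = 3 + 2 = 5, A[2][2] + B[2][2] = 1 + 7 = 8) = 5 (attained at k = 1)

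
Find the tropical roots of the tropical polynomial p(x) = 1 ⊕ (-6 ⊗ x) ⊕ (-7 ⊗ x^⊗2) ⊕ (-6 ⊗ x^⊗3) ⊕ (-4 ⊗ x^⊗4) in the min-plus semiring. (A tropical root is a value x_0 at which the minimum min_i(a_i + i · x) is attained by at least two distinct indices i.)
Roots: {-2, -1, 1, 7}

Each tropical root is a break point of the lower envelope of the lines y = a_i + i · x (there are 5 lines, with slopes 0, 1, ..., 4). Only the lines that attain the minimum somewhere contribute to roots; other lines are dominated. Here the surviving (envelope) indices are i = 4, i = 3, i = 2, i = 1, i = 0.
Intersections between consecutive envelope lines give the roots: for adjacent envelope indices i < j the intersection is x = (a_i − a_j) / (j − i). Reading off the sorted break points: {-2, -1, 1, 7}.
Verification: at each break x_0, at least two indices attain the minimum of min_i(a_i + i · x_0).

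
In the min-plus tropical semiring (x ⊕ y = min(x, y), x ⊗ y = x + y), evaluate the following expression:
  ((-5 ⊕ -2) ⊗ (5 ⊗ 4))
((-5 ⊕ -2) ⊗ (5 ⊗ 4)) = 4

Expand innermost to outermost. Recall ⊕ takes the minimum of its arguments and ⊗ takes their sum. Working out the expression ((-5 ⊕ -2) ⊗ (5 ⊗ 4)) gives 4.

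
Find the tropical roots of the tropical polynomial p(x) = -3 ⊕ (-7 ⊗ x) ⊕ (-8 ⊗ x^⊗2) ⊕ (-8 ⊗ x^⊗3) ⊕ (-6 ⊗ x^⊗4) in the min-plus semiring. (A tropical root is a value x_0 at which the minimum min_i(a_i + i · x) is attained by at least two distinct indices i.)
Roots: {-2, 0, 1, 4}

Each tropical root is a break point of the lower envelope of the lines y = a_i + i · x (there are 5 lines, with slopes 0, 1, ..., 4). Only the lines that attain the minimum somewhere contribute to roots; other lines are dominated. Here the surviving (envelope) indices are i = 4, i = 3, i = 2, i = 1, i = 0.
Intersections between consecutive envelope lines give the roots: for adjacent envelope indices i < j the intersection is x = (a_i − a_j) / (j − i). Reading off the sorted break points: {-2, 0, 1, 4}.
Verification: at each break x_0, at least two indices attain the minimum of min_i(a_i + i · x_0).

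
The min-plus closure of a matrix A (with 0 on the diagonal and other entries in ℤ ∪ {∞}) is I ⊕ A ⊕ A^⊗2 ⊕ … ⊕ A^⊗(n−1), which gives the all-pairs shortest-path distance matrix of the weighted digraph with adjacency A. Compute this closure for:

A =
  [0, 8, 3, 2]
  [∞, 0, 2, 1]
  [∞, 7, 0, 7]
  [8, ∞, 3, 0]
Closure =
  [0, 8, 3, 2]
  [9, 0, 2, 1]
  [15, 7, 0, 7]
  [8, 10, 3, 0]

This is the Floyd-Warshall all-pairs shortest-path computation. For each intermediate vertex k = 0, 1, …, 3, update dist[i][j] ← min(dist[i][j], dist[i][k] + dist[k][j]). The final matrix gives, for each (i, j), the minimum total weight of any directed path from i to j (possibly empty when i = j).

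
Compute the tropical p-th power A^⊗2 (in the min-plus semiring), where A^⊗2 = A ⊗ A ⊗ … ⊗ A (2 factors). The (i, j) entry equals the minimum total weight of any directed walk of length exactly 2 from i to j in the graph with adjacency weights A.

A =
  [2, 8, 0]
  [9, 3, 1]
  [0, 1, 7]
A^⊗2 =
  [0, 1, 2]
  [1, 2, 4]
  [2, 4, 0]

Each entry (A^⊗2)_ij equals the minimum over all length-2 walks i = v_0 → v_1 → … → v_2 = j of Σ_t A[v_t][v_{t+1}]. For example, for (i, j) = (0, 2) we minimise over 3 possible intermediate vertex sequences; the minimum is 2, attained along the walk 0 → 0 → 2.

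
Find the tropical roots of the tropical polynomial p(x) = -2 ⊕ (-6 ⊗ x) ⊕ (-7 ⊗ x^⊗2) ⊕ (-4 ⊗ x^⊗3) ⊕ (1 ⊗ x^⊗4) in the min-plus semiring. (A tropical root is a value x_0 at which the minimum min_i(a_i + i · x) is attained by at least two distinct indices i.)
Roots: {-5, -3, 1, 4}

Each tropical root is a break point of the lower envelope of the lines y = a_i + i · x (there are 5 lines, with slopes 0, 1, ..., 4). Only the lines that attain the minimum somewhere contribute to roots; other lines are dominated. Here the surviving (envelope) indices are i = 4, i = 3, i = 2, i = 1, i = 0.
Intersections between consecutive envelope lines give the roots: for adjacent envelope indices i < j the intersection is x = (a_i − a_j) / (j − i). Reading off the sorted break points: {-5, -3, 1, 4}.
Verification: at each break x_0, at least two indices attain the minimum of min_i(a_i + i · x_0).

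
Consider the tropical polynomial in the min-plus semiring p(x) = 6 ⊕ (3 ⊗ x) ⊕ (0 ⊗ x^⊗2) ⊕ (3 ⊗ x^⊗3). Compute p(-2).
p(-2) = -4

A tropical monomial a ⊗ x^⊗i evaluates to a + i · x. Evaluating each term at x = -2:
  Term 0 contributes 6 + 0 · -2 = 6
  Term 1 contributes 3 + 1 · -2 = 1
  Term 2 contributes 0 + 2 · -2 = -4
  Term 3 contributes 3 + 3 · -2 = -3
p(-2) = ⊕ of these = min[6, 1, -4, -3] = -4.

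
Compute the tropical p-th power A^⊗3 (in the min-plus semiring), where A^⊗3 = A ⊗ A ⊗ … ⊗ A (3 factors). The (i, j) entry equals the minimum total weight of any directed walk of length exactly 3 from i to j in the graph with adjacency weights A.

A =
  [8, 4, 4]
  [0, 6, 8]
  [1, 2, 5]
A^⊗3 =
  [6, 8, 8]
  [4, 6, 9]
  [5, 6, 6]

Each entry (A^⊗3)_ij equals the minimum over all length-3 walks i = v_0 → v_1 → … → v_3 = j of Σ_t A[v_t][v_{t+1}]. For example, for (i, j) = (0, 2) we minimise over 9 possible intermediate vertex sequences; the minimum is 8, attained along the walk 0 → 1 → 0 → 2.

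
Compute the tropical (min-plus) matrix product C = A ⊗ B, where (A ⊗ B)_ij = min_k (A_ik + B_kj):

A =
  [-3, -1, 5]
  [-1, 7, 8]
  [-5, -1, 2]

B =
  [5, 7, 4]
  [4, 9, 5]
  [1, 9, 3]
A ⊗ B =
  [2, 4, 1]
  [4, 6, 3]
  [0, 2, -1]

Apply the min-plus product entry-by-entry:
  C[0][0] = min over k of (A[0][0] + B[0][0] = -3 + 5 = 2, A[0][1] + B[1][0] = -1 + 4 = 3, A[0][2] + B[2][0] = 5 + 1 = 6) = 2 (attained at k = 0)
  C[0][1] = min over k of (A[0][0] + B[0][1] = -3 + 7 = 4, A[0][1] + B[1][1] = -1 + 9 = 8, A[0][2] + B[2][1] = 5 + 9 = 14) = 4 (attained at k = 0)
  C[0][2] = min over k of (A[0][0] + B[0][2] = -3 + 4 = 1, A[0][1] + B[1][2] = -1 + 5 = 4, A[0][2] + B[2][2] = 5 + 3 = 8) = 1 (attained at k = 0)
  C[1][0] = min over k of (A[1][0] + B[0][0] = -1 + 5 = 4, A[1][1] + B[1][0] = 7 + 4 = 11, A[1][2] + B[2][0] = 8 + 1 = 9) = 4 (attained at k = 0)
  C[1][1] = min over k of (A[1][0] + B[0][1] = -1 + 7 = 6, A[1][1] + B[1][1] = 7 + 9 = 16, A[1][2] + B[2][1] = 8 + 9 = 17) = 6 (attained at k = 0)
  C[1][2] = min over k of (A[1][0] + B[0][2] = -1 + 4 = 3, A[1][1] + B[1][2] = 7 + 5 = 12, A[1][2] + B[2][2] = 8 + 3 = 11) = 3 (attained at k = 0)
  C[2][0] = min over k of (A[2][0] + B[0][0] = -5 + 5 = 0, A[2][1] + B[1][0] = -1 + 4 = 3, A[2][2] + B[2][0] = 2 + 1 = 3) = 0 (attained at k = 0)
  C[2][1] = min over k of (A[2][0] + B[0][1] = -5 + 7 = 2, A[2][1] + B[1][1] = -1 + 9 = 8, A[2][2] + B[2][1] = 2 + 9 = 11) = 2 (attained at k = 0)
  C[2][2] = min over k of (A[2][0] + B[0][2] = -5 + 4 = -1, A[2][1] + B[1][2] = -1 + 5 = 4, A[2][2] + B[2][2] = 2 + 3 = 5) = -1 (attained at k = 0)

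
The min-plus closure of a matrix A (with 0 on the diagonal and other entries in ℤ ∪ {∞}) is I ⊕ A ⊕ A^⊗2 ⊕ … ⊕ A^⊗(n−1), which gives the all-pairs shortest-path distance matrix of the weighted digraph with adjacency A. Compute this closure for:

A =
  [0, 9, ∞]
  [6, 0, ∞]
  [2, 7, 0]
Closure =
  [0, 9, ∞]
  [6, 0, ∞]
  [2, 7, 0]

This is the Floyd-Warshall all-pairs shortest-path computation. For each intermediate vertex k = 0, 1, …, 2, update dist[i][j] ← min(dist[i][j], dist[i][k] + dist[k][j]). The final matrix gives, for each (i, j), the minimum total weight of any directed path from i to j (possibly empty when i = j).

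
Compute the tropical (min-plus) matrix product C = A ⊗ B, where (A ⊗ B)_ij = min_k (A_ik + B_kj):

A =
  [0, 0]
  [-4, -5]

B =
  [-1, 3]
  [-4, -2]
A ⊗ B =
  [-4, -2]
  [-9, -7]

Apply the min-plus product entry-by-entry:
  C[0][0] = min over k of (A[0][0] + B[0][0] = 0 + -1 = -1, A[0][1] + B[1][0] = 0 + -4 = -4) = -4 (attained at k = 1)
  C[0][1] = min over k of (A[0][0] + B[0][1] = 0 + 3 = 3, A[0][1] + B[1][1] = 0 + -2 = -2) = -2 (attained at k = 1)
  C[1][0] = min over k of (A[1][0] + B[0][0] = -4 + -1 = -5, A[1][1] + B[1][0] = -5 + -4 = -9) = -9 (attained at k = 1)
  C[1][1] = min over k of (A[1][0] + B[0][1] = -4 + 3 = -1, A[1][1] + B[1][1] = -5 + -2 = -7) = -7 (attained at k = 1)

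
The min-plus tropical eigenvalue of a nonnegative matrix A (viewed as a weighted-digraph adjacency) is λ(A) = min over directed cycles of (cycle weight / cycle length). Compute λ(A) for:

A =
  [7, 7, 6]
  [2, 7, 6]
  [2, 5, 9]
λ(A) = 4

Enumerate directed cycles and compute their means (weight / length). Sample:
  cycle 0 → 0: weight = 7, length = 1, mean = 7/1 ≈ 7.000
  cycle 1 → 1: weight = 7, length = 1, mean = 7/1 ≈ 7.000
  cycle 2 → 2: weight = 9, length = 1, mean = 9/1 ≈ 9.000
  cycle 0 → 1 → 0: weight = 9, length = 2, mean = 9/2 ≈ 4.500
  cycle 0 → 2 → 0: weight = 8, length = 2, mean = 8/2 ≈ 4.000
  cycle 1 → 0 → 1: weight = 9, length = 2, mean = 9/2 ≈ 4.500
Minimum mean = 4.000, attained e.g. along the cycle 0 → 2 → 0 with weight 8 and length 2. So λ(A) = 8/2 = 4.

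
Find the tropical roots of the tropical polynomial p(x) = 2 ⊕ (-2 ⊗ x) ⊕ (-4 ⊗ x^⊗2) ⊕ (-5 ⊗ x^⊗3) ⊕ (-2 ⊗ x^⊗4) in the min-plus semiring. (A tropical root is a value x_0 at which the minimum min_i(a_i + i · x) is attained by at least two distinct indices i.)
Roots: {-3, 1, 2, 4}

Each tropical root is a break point of the lower envelope of the lines y = a_i + i · x (there are 5 lines, with slopes 0, 1, ..., 4). Only the lines that attain the minimum somewhere contribute to roots; other lines are dominated. Here the surviving (envelope) indices are i = 4, i = 3, i = 2, i = 1, i = 0.
Intersections between consecutive envelope lines give the roots: for adjacent envelope indices i < j the intersection is x = (a_i − a_j) / (j − i). Reading off the sorted break points: {-3, 1, 2, 4}.
Verification: at each break x_0, at least two indices attain the minimum of min_i(a_i + i · x_0).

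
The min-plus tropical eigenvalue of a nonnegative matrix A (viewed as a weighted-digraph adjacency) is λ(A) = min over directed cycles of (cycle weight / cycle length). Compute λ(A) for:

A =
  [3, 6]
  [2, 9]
λ(A) = 3

Enumerate directed cycles and compute their means (weight / length). Sample:
  cycle 0 → 0: weight = 3, length = 1, mean = 3/1 ≈ 3.000
  cycle 1 → 1: weight = 9, length = 1, mean = 9/1 ≈ 9.000
  cycle 0 → 1 → 0: weight = 8, length = 2, mean = 8/2 ≈ 4.000
  cycle 1 → 0 → 1: weight = 8, length = 2, mean = 8/2 ≈ 4.000
Minimum mean = 3.000, attained e.g. along the cycle 0 → 0 with weight 3 and length 1. So λ(A) = 3/1 = 3.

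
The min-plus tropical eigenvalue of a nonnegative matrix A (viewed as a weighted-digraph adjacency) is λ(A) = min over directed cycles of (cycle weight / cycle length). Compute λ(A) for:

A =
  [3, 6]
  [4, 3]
λ(A) = 3

Enumerate directed cycles and compute their means (weight / length). Sample:
  cycle 0 → 0: weight = 3, length = 1, mean = 3/1 ≈ 3.000
  cycle 1 → 1: weight = 3, length = 1, mean = 3/1 ≈ 3.000
  cycle 0 → 1 → 0: weight = 10, length = 2, mean = 10/2 ≈ 5.000
  cycle 1 → 0 → 1: weight = 10, length = 2, mean = 10/2 ≈ 5.000
Minimum mean = 3.000, attained e.g. along the cycle 0 → 0 with weight 3 and length 1. So λ(A) = 3/1 = 3.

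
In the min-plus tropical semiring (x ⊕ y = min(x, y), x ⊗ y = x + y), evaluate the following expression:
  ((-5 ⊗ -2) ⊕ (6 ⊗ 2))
((-5 ⊗ -2) ⊕ (6 ⊗ 2)) = -7

Expand innermost to outermost. Recall ⊕ takes the minimum of its arguments and ⊗ takes their sum. Working out the expression ((-5 ⊗ -2) ⊕ (6 ⊗ 2)) gives -7.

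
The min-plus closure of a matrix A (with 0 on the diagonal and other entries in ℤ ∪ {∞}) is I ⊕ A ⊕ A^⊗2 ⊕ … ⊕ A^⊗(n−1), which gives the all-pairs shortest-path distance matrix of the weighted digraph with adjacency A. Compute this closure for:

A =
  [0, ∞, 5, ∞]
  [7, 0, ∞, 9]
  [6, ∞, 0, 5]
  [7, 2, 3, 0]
Closure =
  [0, 12, 5, 10]
  [7, 0, 12, 9]
  [6, 7, 0, 5]
  [7, 2, 3, 0]

This is the Floyd-Warshall all-pairs shortest-path computation. For each intermediate vertex k = 0, 1, …, 3, update dist[i][j] ← min(dist[i][j], dist[i][k] + dist[k][j]). The final matrix gives, for each (i, j), the minimum total weight of any directed path from i to j (possibly empty when i = j).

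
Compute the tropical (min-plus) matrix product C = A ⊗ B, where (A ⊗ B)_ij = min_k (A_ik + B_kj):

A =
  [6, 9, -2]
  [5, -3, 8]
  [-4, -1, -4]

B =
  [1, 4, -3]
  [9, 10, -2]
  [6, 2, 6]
A ⊗ B =
  [4, 0, 3]
  [6, 7, -5]
  [-3, -2, -7]

Apply the min-plus product entry-by-entry:
  C[0][0] = min over k of (A[0][0] + B[0][0] = 6 + 1 = 7, A[0][1] + B[1][0] = 9 + 9 = 18, A[0][2] + B[2][0] = -2 + 6 = 4) = 4 (attained at k = 2)
  C[0][1] = min over k of (A[0][0] + B[0][1] = 6 + 4 = 10, A[0][1] + B[1][1] = 9 + 10 = 19, A[0][2] + B[2][1] = -2 + 2 = 0) = 0 (attained at k = 2)
  C[0][2] = min over k of (A[0][0] + B[0][2] = 6 + -3 = 3, A[0][1] + B[1][2] = 9 + -2 = 7, A[0][2] + B[2][2] = -2 + 6 = 4) = 3 (attained at k = 0)
  C[1][0] = min over k of (A[1][0] + B[0][0] = 5 + 1 = 6, A[1][1] + B[1][0] = -3 + 9 = 6, A[1][2] + B[2][0] = 8 + 6 = 14) = 6 (attained at k = 0)
  C[1][1] = min over k of (A[1][0] + B[0][1] = 5 + 4 = 9, A[1][1] + B[1][1] = -3 + 10 = 7, A[1][2] + B[2][1] = 8 + 2 = 10) = 7 (attained at k = 1)
  C[1][2] = min over k of (A[1][0] + B[0][2] = 5 + -3 = 2, A[1][1] + B[1][2] = -3 + -2 = -5, A[1][2] + B[2][2] = 8 + 6 = 14) = -5 (attained at k = 1)
  C[2][0] = min over k of (A[2][0] + B[0][0] = -4 + 1 = -3, A[2][1] + B[1][0] = -1 + 9 = 8, A[2][2] + B[2][0] = -4 + 6 = 2) = -3 (attained at k = 0)
  C[2][1] = min over k of (A[2][0] + B[0][1] = -4 + 4 = 0, A[2][1] + B[1][1] = -1 + 10 = 9, A[2][2] + B[2][1] = -4 + 2 = -2) = -2 (attained at k = 2)
  C[2][2] = min over k of (A[2][0] + B[0][2] = -4 + -3 = -7, A[2][1] + B[1][2] = -1 + -2 = -3, A[2][2] + B[2][2] = -4 + 6 = 2) = -7 (attained at k = 0)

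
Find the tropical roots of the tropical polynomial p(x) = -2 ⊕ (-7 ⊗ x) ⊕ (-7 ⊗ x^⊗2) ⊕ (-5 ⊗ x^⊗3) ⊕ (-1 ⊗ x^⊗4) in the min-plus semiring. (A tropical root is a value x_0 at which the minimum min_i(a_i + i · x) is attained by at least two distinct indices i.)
Roots: {-4, -2, 0, 5}

Each tropical root is a break point of the lower envelope of the lines y = a_i + i · x (there are 5 lines, with slopes 0, 1, ..., 4). Only the lines that attain the minimum somewhere contribute to roots; other lines are dominated. Here the surviving (envelope) indices are i = 4, i = 3, i = 2, i = 1, i = 0.
Intersections between consecutive envelope lines give the roots: for adjacent envelope indices i < j the intersection is x = (a_i − a_j) / (j − i). Reading off the sorted break points: {-4, -2, 0, 5}.
Verification: at each break x_0, at least two indices attain the minimum of min_i(a_i + i · x_0).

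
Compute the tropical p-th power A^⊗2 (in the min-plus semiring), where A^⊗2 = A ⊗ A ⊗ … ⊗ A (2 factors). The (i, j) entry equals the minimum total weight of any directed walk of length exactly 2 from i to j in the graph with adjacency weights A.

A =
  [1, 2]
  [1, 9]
A^⊗2 =
  [2, 3]
  [2, 3]

Each entry (A^⊗2)_ij equals the minimum over all length-2 walks i = v_0 → v_1 → … → v_2 = j of Σ_t A[v_t][v_{t+1}]. For example, for (i, j) = (0, 1) we minimise over 2 possible intermediate vertex sequences; the minimum is 3, attained along the walk 0 → 0 → 1.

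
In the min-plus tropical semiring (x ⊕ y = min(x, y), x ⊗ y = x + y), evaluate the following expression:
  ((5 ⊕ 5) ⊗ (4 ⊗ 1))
((5 ⊕ 5) ⊗ (4 ⊗ 1)) = 10

Expand innermost to outermost. Recall ⊕ takes the minimum of its arguments and ⊗ takes their sum. Working out the expression ((5 ⊕ 5) ⊗ (4 ⊗ 1)) gives 10.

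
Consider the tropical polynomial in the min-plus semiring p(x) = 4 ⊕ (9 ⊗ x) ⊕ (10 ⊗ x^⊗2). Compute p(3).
p(3) = 4

A tropical monomial a ⊗ x^⊗i evaluates to a + i · x. Evaluating each term at x = 3:
  Term 0 contributes 4 + 0 · 3 = 4
  Term 1 contributes 9 + 1 · 3 = 12
  Term 2 contributes 10 + 2 · 3 = 16
p(3) = ⊕ of these = min[4, 12, 16] = 4.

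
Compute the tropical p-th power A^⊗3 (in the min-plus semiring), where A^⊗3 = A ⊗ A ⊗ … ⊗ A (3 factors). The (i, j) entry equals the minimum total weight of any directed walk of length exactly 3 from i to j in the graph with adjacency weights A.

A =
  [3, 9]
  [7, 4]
A^⊗3 =
  [9, 15]
  [13, 12]

Each entry (A^⊗3)_ij equals the minimum over all length-3 walks i = v_0 → v_1 → … → v_3 = j of Σ_t A[v_t][v_{t+1}]. For example, for (i, j) = (0, 1) we minimise over 4 possible intermediate vertex sequences; the minimum is 15, attained along the walk 0 → 0 → 0 → 1.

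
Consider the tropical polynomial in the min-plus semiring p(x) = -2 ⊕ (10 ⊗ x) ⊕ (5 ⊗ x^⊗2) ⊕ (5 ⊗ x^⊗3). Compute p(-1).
p(-1) = -2

A tropical monomial a ⊗ x^⊗i evaluates to a + i · x. Evaluating each term at x = -1:
  Term 0 contributes -2 + 0 · -1 = -2
  Term 1 contributes 10 + 1 · -1 = 9
  Term 2 contributes 5 + 2 · -1 = 3
  Term 3 contributes 5 + 3 · -1 = 2
p(-1) = ⊕ of these = min[-2, 9, 3, 2] = -2.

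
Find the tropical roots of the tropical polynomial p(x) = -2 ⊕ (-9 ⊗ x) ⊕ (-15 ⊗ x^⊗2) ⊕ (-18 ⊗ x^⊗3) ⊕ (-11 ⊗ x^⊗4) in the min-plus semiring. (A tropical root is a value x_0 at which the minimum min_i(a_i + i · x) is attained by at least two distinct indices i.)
Roots: {-7, 3, 6, 7}

Each tropical root is a break point of the lower envelope of the lines y = a_i + i · x (there are 5 lines, with slopes 0, 1, ..., 4). Only the lines that attain the minimum somewhere contribute to roots; other lines are dominated. Here the surviving (envelope) indices are i = 4, i = 3, i = 2, i = 1, i = 0.
Intersections between consecutive envelope lines give the roots: for adjacent envelope indices i < j the intersection is x = (a_i − a_j) / (j − i). Reading off the sorted break points: {-7, 3, 6, 7}.
Verification: at each break x_0, at least two indices attain the minimum of min_i(a_i + i · x_0).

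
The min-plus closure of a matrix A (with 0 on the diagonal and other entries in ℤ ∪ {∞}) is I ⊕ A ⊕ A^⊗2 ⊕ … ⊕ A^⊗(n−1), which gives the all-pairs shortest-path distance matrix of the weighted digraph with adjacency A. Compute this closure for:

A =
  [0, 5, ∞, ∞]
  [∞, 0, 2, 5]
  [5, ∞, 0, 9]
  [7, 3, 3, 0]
Closure =
  [0, 5, 7, 10]
  [7, 0, 2, 5]
  [5, 10, 0, 9]
  [7, 3, 3, 0]

This is the Floyd-Warshall all-pairs shortest-path computation. For each intermediate vertex k = 0, 1, …, 3, update dist[i][j] ← min(dist[i][j], dist[i][k] + dist[k][j]). The final matrix gives, for each (i, j), the minimum total weight of any directed path from i to j (possibly empty when i = j).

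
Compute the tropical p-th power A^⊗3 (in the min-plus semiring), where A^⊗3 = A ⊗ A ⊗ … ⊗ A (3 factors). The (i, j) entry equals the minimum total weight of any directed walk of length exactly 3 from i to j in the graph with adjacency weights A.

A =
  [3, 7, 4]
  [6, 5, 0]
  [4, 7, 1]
A^⊗3 =
  [9, 12, 6]
  [5, 8, 2]
  [6, 9, 3]

Each entry (A^⊗3)_ij equals the minimum over all length-3 walks i = v_0 → v_1 → … → v_3 = j of Σ_t A[v_t][v_{t+1}]. For example, for (i, j) = (0, 2) we minimise over 9 possible intermediate vertex sequences; the minimum is 6, attained along the walk 0 → 2 → 2 → 2.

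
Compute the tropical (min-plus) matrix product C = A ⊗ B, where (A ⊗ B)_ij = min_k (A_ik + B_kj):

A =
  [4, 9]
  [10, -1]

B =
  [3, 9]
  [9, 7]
A ⊗ B =
  [7, 13]
  [8, 6]

Apply the min-plus product entry-by-entry:
  C[0][0] = min over k of (A[0][0] + B[0][0] = 4 + 3 = 7, A[0][1] + B[1][0] = 9 + 9 = 18) = 7 (attained at k = 0)
  C[0][1] = min over k of (A[0][0] + B[0][1] = 4 + 9 = 13, A[0][1] + B[1][1] = 9 + 7 = 16) = 13 (attained at k = 0)
  C[1][0] = min over k of (A[1][0] + B[0][0] = 10 + 3 = 13, A[1][1] + B[1][0] = -1 + 9 = 8) = 8 (attained at k = 1)
  C[1][1] = min over k of (A[1][0] + B[0][1] = 10 + 9 = 19, A[1][1] + B[1][1] = -1 + 7 = 6) = 6 (attained at k = 1)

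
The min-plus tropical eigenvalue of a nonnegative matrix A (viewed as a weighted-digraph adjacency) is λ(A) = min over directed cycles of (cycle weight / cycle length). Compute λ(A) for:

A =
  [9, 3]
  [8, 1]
λ(A) = 1

Enumerate directed cycles and compute their means (weight / length). Sample:
  cycle 0 → 0: weight = 9, length = 1, mean = 9/1 ≈ 9.000
  cycle 1 → 1: weight = 1, length = 1, mean = 1/1 ≈ 1.000
  cycle 0 → 1 → 0: weight = 11, length = 2, mean = 11/2 ≈ 5.500
  cycle 1 → 0 → 1: weight = 11, length = 2, mean = 11/2 ≈ 5.500
Minimum mean = 1.000, attained e.g. along the cycle 1 → 1 with weight 1 and length 1. So λ(A) = 1/1 = 1.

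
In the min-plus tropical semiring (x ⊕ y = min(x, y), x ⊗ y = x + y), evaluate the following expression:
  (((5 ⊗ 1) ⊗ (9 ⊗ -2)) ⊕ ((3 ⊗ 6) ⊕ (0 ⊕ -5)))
(((5 ⊗ 1) ⊗ (9 ⊗ -2)) ⊕ ((3 ⊗ 6) ⊕ (0 ⊕ -5))) = -5

Expand innermost to outermost. Recall ⊕ takes the minimum of its arguments and ⊗ takes their sum. Working out the expression (((5 ⊗ 1) ⊗ (9 ⊗ -2)) ⊕ ((3 ⊗ 6) ⊕ (0 ⊕ -5))) gives -5.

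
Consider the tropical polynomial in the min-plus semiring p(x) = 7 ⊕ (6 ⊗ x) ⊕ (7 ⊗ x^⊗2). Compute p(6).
p(6) = 7

A tropical monomial a ⊗ x^⊗i evaluates to a + i · x. Evaluating each term at x = 6:
  Term 0 contributes 7 + 0 · 6 = 7
  Term 1 contributes 6 + 1 · 6 = 12
  Term 2 contributes 7 + 2 · 6 = 19
p(6) = ⊕ of these = min[7, 12, 19] = 7.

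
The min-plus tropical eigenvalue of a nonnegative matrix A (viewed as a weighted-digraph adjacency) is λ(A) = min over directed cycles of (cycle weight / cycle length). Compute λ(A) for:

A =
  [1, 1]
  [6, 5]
λ(A) = 1

Enumerate directed cycles and compute their means (weight / length). Sample:
  cycle 0 → 0: weight = 1, length = 1, mean = 1/1 ≈ 1.000
  cycle 1 → 1: weight = 5, length = 1, mean = 5/1 ≈ 5.000
  cycle 0 → 1 → 0: weight = 7, length = 2, mean = 7/2 ≈ 3.500
  cycle 1 → 0 → 1: weight = 7, length = 2, mean = 7/2 ≈ 3.500
Minimum mean = 1.000, attained e.g. along the cycle 0 → 0 with weight 1 and length 1. So λ(A) = 1/1 = 1.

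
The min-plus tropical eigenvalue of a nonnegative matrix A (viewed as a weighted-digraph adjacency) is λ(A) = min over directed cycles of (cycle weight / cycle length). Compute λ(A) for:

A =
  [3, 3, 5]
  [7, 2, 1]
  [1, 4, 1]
λ(A) = 1

Enumerate directed cycles and compute their means (weight / length). Sample:
  cycle 0 → 0: weight = 3, length = 1, mean = 3/1 ≈ 3.000
  cycle 1 → 1: weight = 2, length = 1, mean = 2/1 ≈ 2.000
  cycle 2 → 2: weight = 1, length = 1, mean = 1/1 ≈ 1.000
  cycle 0 → 1 → 0: weight = 10, length = 2, mean = 10/2 ≈ 5.000
  cycle 0 → 2 → 0: weight = 6, length = 2, mean = 6/2 ≈ 3.000
  cycle 1 → 0 → 1: weight = 10, length = 2, mean = 10/2 ≈ 5.000
Minimum mean = 1.000, attained e.g. along the cycle 2 → 2 with weight 1 and length 1. So λ(A) = 1/1 = 1.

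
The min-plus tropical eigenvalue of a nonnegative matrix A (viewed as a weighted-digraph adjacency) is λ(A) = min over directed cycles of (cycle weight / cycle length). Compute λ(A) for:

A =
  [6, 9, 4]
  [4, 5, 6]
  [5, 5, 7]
λ(A) = 13/3

Enumerate directed cycles and compute their means (weight / length). Sample:
  cycle 0 → 0: weight = 6, length = 1, mean = 6/1 ≈ 6.000
  cycle 1 → 1: weight = 5, length = 1, mean = 5/1 ≈ 5.000
  cycle 2 → 2: weight = 7, length = 1, mean = 7/1 ≈ 7.000
  cycle 0 → 1 → 0: weight = 13, length = 2, mean = 13/2 ≈ 6.500
  cycle 0 → 2 → 0: weight = 9, length = 2, mean = 9/2 ≈ 4.500
  cycle 1 → 0 → 1: weight = 13, length = 2, mean = 13/2 ≈ 6.500
Minimum mean = 4.333, attained e.g. along the cycle 0 → 2 → 1 → 0 with weight 13 and length 3. So λ(A) = 13/3 = 13/3.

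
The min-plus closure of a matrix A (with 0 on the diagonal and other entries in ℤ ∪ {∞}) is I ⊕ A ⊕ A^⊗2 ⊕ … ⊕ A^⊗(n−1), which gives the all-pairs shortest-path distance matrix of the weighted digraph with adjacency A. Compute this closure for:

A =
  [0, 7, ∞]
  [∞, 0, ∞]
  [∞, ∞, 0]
Closure =
  [0, 7, ∞]
  [∞, 0, ∞]
  [∞, ∞, 0]

This is the Floyd-Warshall all-pairs shortest-path computation. For each intermediate vertex k = 0, 1, …, 2, update dist[i][j] ← min(dist[i][j], dist[i][k] + dist[k][j]). The final matrix gives, for each (i, j), the minimum total weight of any directed path from i to j (possibly empty when i = j).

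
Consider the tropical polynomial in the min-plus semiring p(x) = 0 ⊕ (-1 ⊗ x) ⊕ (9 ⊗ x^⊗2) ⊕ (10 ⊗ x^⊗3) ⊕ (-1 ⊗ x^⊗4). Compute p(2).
p(2) = 0

A tropical monomial a ⊗ x^⊗i evaluates to a + i · x. Evaluating each term at x = 2:
  Term 0 contributes 0 + 0 · 2 = 0
  Term 1 contributes -1 + 1 · 2 = 1
  Term 2 contributes 9 + 2 · 2 = 13
  Term 3 contributes 10 + 3 · 2 = 16
  Term 4 contributes -1 + 4 · 2 = 7
p(2) = ⊕ of these = min[0, 1, 13, 16, 7] = 0.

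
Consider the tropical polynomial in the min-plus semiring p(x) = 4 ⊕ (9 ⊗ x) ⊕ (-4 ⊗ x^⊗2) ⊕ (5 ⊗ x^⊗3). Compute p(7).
p(7) = 4

A tropical monomial a ⊗ x^⊗i evaluates to a + i · x. Evaluating each term at x = 7:
  Term 0 contributes 4 + 0 · 7 = 4
  Term 1 contributes 9 + 1 · 7 = 16
  Term 2 contributes -4 + 2 · 7 = 10
  Term 3 contributes 5 + 3 · 7 = 26
p(7) = ⊕ of these = min[4, 16, 10, 26] = 4.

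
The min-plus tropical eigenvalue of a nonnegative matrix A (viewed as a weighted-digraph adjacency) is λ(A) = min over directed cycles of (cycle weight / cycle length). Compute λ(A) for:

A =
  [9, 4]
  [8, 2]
λ(A) = 2

Enumerate directed cycles and compute their means (weight / length). Sample:
  cycle 0 → 0: weight = 9, length = 1, mean = 9/1 ≈ 9.000
  cycle 1 → 1: weight = 2, length = 1, mean = 2/1 ≈ 2.000
  cycle 0 → 1 → 0: weight = 12, length = 2, mean = 12/2 ≈ 6.000
  cycle 1 → 0 → 1: weight = 12, length = 2, mean = 12/2 ≈ 6.000
Minimum mean = 2.000, attained e.g. along the cycle 1 → 1 with weight 2 and length 1. So λ(A) = 2/1 = 2.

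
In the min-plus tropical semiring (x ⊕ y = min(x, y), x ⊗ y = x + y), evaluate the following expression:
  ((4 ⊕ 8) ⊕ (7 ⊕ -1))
((4 ⊕ 8) ⊕ (7 ⊕ -1)) = -1

Expand innermost to outermost. Recall ⊕ takes the minimum of its arguments and ⊗ takes their sum. Working out the expression ((4 ⊕ 8) ⊕ (7 ⊕ -1)) gives -1.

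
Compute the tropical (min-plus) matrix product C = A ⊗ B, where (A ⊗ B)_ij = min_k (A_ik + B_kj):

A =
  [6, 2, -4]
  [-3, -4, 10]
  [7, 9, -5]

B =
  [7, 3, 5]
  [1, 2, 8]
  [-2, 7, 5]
A ⊗ B =
  [-6, 3, 1]
  [-3, -2, 2]
  [-7, 2, 0]

Apply the min-plus product entry-by-entry:
  C[0][0] = min over k of (A[0][0] + B[0][0] = 6 + 7 = 13, A[0][1] + B[1][0] = 2 + 1 = 3, A[0][2] + B[2][0] = -4 + -2 = -6) = -6 (attained at k = 2)
  C[0][1] = min over k of (A[0][0] + B[0][1] = 6 + 3 = 9, A[0][1] + B[1][1] = 2 + 2 = 4, A[0][2] + B[2][1] = -4 + 7 = 3) = 3 (attained at k = 2)
  C[0][2] = min over k of (A[0][0] + B[0][2] = 6 + 5 = 11, A[0][1] + B[1][2] = 2 + 8 = 10, A[0][2] + B[2][2] = -4 + 5 = 1) = 1 (attained at k = 2)
  C[1][0] = min over k of (A[1][0] + B[0][0] = -3 + 7 = 4, A[1][1] + B[1][0] = -4 + 1 = -3, A[1][2] + B[2][0] = 10 + -2 = 8) = -3 (attained at k = 1)
  C[1][1] = min over k of (A[1][0] + B[0][1] = -3 + 3 = 0, A[1][1] + B[1][1] = -4 + 2 = -2, A[1][2] + B[2][1] = 10 + 7 = 17) = -2 (attained at k = 1)
  C[1][2] = min over k of (A[1][0] + B[0][2] = -3 + 5 = 2, A[1][1] + B[1][2] = -4 + 8 = 4, A[1][2] + B[2][2] = 10 + 5 = 15) = 2 (attained at k = 0)
  C[2][0] = min over k of (A[2][0] + B[0][0] = 7 + 7 = 14, A[2][1] + B[1][0] = 9 + 1 = 10, A[2][2] + B[2][0] = -5 + -2 = -7) = -7 (attained at k = 2)
  C[2][1] = min over k of (A[2][0] + B[0][1] = 7 + 3 = 10, A[2][1] + B[1][1] = 9 + 2 = 11, A[2][2] + B[2][1] = -5 + 7 = 2) = 2 (attained at k = 2)
  C[2][2] = min over k of (A[2][0] + B[0][2] = 7 + 5 = 12, A[2][1] + B[1][2] = 9 + 8 = 17, A[2][2] + B[2][2] = -5 + 5 = 0) = 0 (attained at k = 2)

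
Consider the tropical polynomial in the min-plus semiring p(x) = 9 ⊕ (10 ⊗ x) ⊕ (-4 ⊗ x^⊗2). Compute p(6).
p(6) = 8

A tropical monomial a ⊗ x^⊗i evaluates to a + i · x. Evaluating each term at x = 6:
  Term 0 contributes 9 + 0 · 6 = 9
  Term 1 contributes 10 + 1 · 6 = 16
  Term 2 contributes -4 + 2 · 6 = 8
p(6) = ⊕ of these = min[9, 16, 8] = 8.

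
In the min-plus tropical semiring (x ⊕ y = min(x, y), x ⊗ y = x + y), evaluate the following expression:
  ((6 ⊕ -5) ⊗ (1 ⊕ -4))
((6 ⊕ -5) ⊗ (1 ⊕ -4)) = -9

Expand innermost to outermost. Recall ⊕ takes the minimum of its arguments and ⊗ takes their sum. Working out the expression ((6 ⊕ -5) ⊗ (1 ⊕ -4)) gives -9.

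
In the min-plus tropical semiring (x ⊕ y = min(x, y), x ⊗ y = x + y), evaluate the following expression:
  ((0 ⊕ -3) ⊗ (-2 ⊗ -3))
((0 ⊕ -3) ⊗ (-2 ⊗ -3)) = -8

Expand innermost to outermost. Recall ⊕ takes the minimum of its arguments and ⊗ takes their sum. Working out the expression ((0 ⊕ -3) ⊗ (-2 ⊗ -3)) gives -8.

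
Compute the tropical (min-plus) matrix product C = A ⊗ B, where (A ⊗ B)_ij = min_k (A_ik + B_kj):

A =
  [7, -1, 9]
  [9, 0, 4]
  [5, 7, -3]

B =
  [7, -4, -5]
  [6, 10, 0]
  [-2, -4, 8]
A ⊗ B =
  [5, 3, -1]
  [2, 0, 0]
  [-5, -7, 0]

Apply the min-plus product entry-by-entry:
  C[0][0] = min over k of (A[0][0] + B[0][0] = 7 + 7 = 14, A[0][1] + B[1][0] = -1 + 6 = 5, A[0][2] + B[2][0] = 9 + -2 = 7) = 5 (attained at k = 1)
  C[0][1] = min over k of (A[0][0] + B[0][1] = 7 + -4 = 3, A[0][1] + B[1][1] = -1 + 10 = 9, A[0][2] + B[2][1] = 9 + -4 = 5) = 3 (attained at k = 0)
  C[0][2] = min over k of (A[0][0] + B[0][2] = 7 + -5 = 2, A[0][1] + B[1][2] = -1 + 0 = -1, A[0][2] + B[2][2] = 9 + 8 = 17) = -1 (attained at k = 1)
  C[1][0] = min over k of (A[1][0] + B[0][0] = 9 + 7 = 16, A[1][1] + B[1][0] = 0 + 6 = 6, A[1][2] + B[2][0] = 4 + -2 = 2) = 2 (attained at k = 2)
  C[1][1] = min over k of (A[1][0] + B[0][1] = 9 + -4 = 5, A[1][1] + B[1][1] = 0 + 10 = 10, A[1][2] + B[2][1] = 4 + -4 = 0) = 0 (attained at k = 2)
  C[1][2] = min over k of (A[1][0] + B[0][2] = 9 + -5 = 4, A[1][1] + B[1][2] = 0 + 0 = 0, A[1][2] + B[2][2] = 4 + 8 = 12) = 0 (attained at k = 1)
  C[2][0] = min over k of (A[2][0] + B[0][0] = 5 + 7 = 12, A[2][1] + B[1][0] = 7 + 6 = 13, A[2][2] + B[2][0] = -3 + -2 = -5) = -5 (attained at k = 2)
  C[2][1] = min over k of (A[2][0] + B[0][1] = 5 + -4 = 1, A[2][1] + B[1][1] = 7 + 10 = 17, A[2][2] + B[2][1] = -3 + -4 = -7) = -7 (attained at k = 2)
  C[2][2] = min over k of (A[2][0] + B[0][2] = 5 + -5 = 0, A[2][1] + B[1][2] = 7 + 0 = 7, A[2][2] + B[2][2] = -3 + 8 = 5) = 0 (attained at k = 0)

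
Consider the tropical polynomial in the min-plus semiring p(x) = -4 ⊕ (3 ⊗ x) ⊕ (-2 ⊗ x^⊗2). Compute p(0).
p(0) = -4

A tropical monomial a ⊗ x^⊗i evaluates to a + i · x. Evaluating each term at x = 0:
  Term 0 contributes -4 + 0 · 0 = -4
  Term 1 contributes 3 + 1 · 0 = 3
  Term 2 contributes -2 + 2 · 0 = -2
p(0) = ⊕ of these = min[-4, 3, -2] = -4.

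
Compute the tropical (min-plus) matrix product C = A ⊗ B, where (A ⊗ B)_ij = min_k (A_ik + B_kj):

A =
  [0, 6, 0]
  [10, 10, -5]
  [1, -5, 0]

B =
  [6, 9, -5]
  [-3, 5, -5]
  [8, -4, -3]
A ⊗ B =
  [3, -4, -5]
  [3, -9, -8]
  [-8, -4, -10]

Apply the min-plus product entry-by-entry:
  C[0][0] = min over k of (A[0][0] + B[0][0] = 0 + 6 = 6, A[0][1] + B[1][0] = 6 + -3 = 3, A[0][2] + B[2][0] = 0 + 8 = 8) = 3 (attained at k = 1)
  C[0][1] = min over k of (A[0][0] + B[0][1] = 0 + 9 = 9, A[0][1] + B[1][1] = 6 + 5 = 11, A[0][2] + B[2][1] = 0 + -4 = -4) = -4 (attained at k = 2)
  C[0][2] = min over k of (A[0][0] + B[0][2] = 0 + -5 = -5, A[0][1] + B[1][2] = 6 + -5 = 1, A[0][2] + B[2][2] = 0 + -3 = -3) = -5 (attained at k = 0)
  C[1][0] = min over k of (A[1][0] + B[0][0] = 10 + 6 = 16, A[1][1] + B[1][0] = 10 + -3 = 7, A[1][2] + B[2][0] = -5 + 8 = 3) = 3 (attained at k = 2)
  C[1][1] = min over k of (A[1][0] + B[0][1] = 10 + 9 = 19, A[1][1] + B[1][1] = 10 + 5 = 15, A[1][2] + B[2][1] = -5 + -4 = -9) = -9 (attained at k = 2)
  C[1][2] = min over k of (A[1][0] + B[0][2] = 10 + -5 = 5, A[1][1] + B[1][2] = 10 + -5 = 5, A[1][2] + B[2][2] = -5 + -3 = -8) = -8 (attained at k = 2)
  C[2][0] = min over k of (A[2][0] + B[0][0] = 1 + 6 = 7, A[2][1] + B[1][0] = -5 + -3 = -8, A[2][2] + B[2][0] = 0 + 8 = 8) = -8 (attained at k = 1)
  C[2][1] = min over k of (A[2][0] + B[0][1] = 1 + 9 = 10, A[2][1] + B[1][1] = -5 + 5 = 0, A[2][2] + B[2][1] = 0 + -4 = -4) = -4 (attained at k = 2)
  C[2][2] = min over k of (A[2][0] + B[0][2] = 1 + -5 = -4, A[2][1] + B[1][2] = -5 + -5 = -10, A[2][2] + B[2][2] = 0 + -3 = -3) = -10 (attained at k = 1)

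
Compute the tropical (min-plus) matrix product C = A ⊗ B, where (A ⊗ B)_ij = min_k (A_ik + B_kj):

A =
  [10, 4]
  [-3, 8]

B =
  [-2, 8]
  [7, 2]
A ⊗ B =
  [8, 6]
  [-5, 5]

Apply the min-plus product entry-by-entry:
  C[0][0] = min over k of (A[0][0] + B[0][0] = 10 + -2 = 8, A[0][1] + B[1][0] = 4 + 7 = 11) = 8 (attained at k = 0)
  C[0][1] = min over k of (A[0][0] + B[0][1] = 10 + 8 = 18, A[0][1] + B[1][1] = 4 + 2 = 6) = 6 (attained at k = 1)
  C[1][0] = min over k of (A[1][0] + B[0][0] = -3 + -2 = -5, A[1][1] + B[1][0] = 8 + 7 = 15) = -5 (attained at k = 0)
  C[1][1] = min over k of (A[1][0] + B[0][1] = -3 + 8 = 5, A[1][1] + B[1][1] = 8 + 2 = 10) = 5 (attained at k = 0)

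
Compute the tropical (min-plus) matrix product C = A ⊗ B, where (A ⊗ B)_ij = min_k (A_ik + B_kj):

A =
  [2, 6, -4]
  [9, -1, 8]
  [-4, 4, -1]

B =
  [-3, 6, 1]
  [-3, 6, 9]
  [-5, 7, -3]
A ⊗ B =
  [-9, 3, -7]
  [-4, 5, 5]
  [-7, 2, -4]

Apply the min-plus product entry-by-entry:
  C[0][0] = min over k of (A[0][0] + B[0][0] = 2 + -3 = -1, A[0][1] + B[1][0] = 6 + -3 = 3, A[0][2] + B[2][0] = -4 + -5 = -9) = -9 (attained at k = 2)
  C[0][1] = min over k of (A[0][0] + B[0][1] = 2 + 6 = 8, A[0][1] + B[1][1] = 6 + 6 = 12, A[0][2] + B[2][1] = -4 + 7 = 3) = 3 (attained at k = 2)
  C[0][2] = min over k of (A[0][0] + B[0][2] = 2 + 1 = 3, A[0][1] + B[1][2] = 6 + 9 = 15, A[0][2] + B[2][2] = -4 + -3 = -7) = -7 (attained at k = 2)
  C[1][0] = min over k of (A[1][0] + B[0][0] = 9 + -3 = 6, A[1][1] + B[1][0] = -1 + -3 = -4, A[1][2] + B[2][0] = 8 + -5 = 3) = -4 (attained at k = 1)
  C[1][1] = min over k of (A[1][0] + B[0][1] = 9 + 6 = 15, A[1][1] + B[1][1] = -1 + 6 = 5, A[1][2] + B[2][1] = 8 + 7 = 15) = 5 (attained at k = 1)
  C[1][2] = min over k of (A[1][0] + B[0][2] = 9 + 1 = 10, A[1][1] + B[1][2] = -1 + 9 = 8, A[1][2] + B[2][2] = 8 + -3 = 5) = 5 (attained at k = 2)
  C[2][0] = min over k of (A[2][0] + B[0][0] = -4 + -3 = -7, A[2][1] + B[1][0] = 4 + -3 = 1, A[2][2] + B[2][0] = -1 + -5 = -6) = -7 (attained at k = 0)
  C[2][1] = min over k of (A[2][0] + B[0][1] = -4 + 6 = 2, A[2][1] + B[1][1] = 4 + 6 = 10, A[2][2] + B[2][1] = -1 + 7 = 6) = 2 (attained at k = 0)
  C[2][2] = min over k of (A[2][0] + B[0][2] = -4 + 1 = -3, A[2][1] + B[1][2] = 4 + 9 = 13, A[2][2] + B[2][2] = -1 + -3 = -4) = -4 (attained at k = 2)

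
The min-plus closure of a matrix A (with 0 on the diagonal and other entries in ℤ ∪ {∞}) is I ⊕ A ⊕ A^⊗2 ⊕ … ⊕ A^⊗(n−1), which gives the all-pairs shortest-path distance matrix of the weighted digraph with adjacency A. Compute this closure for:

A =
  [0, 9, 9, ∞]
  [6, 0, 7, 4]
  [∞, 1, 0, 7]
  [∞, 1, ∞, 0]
Closure =
  [0, 9, 9, 13]
  [6, 0, 7, 4]
  [7, 1, 0, 5]
  [7, 1, 8, 0]

This is the Floyd-Warshall all-pairs shortest-path computation. For each intermediate vertex k = 0, 1, …, 3, update dist[i][j] ← min(dist[i][j], dist[i][k] + dist[k][j]). The final matrix gives, for each (i, j), the minimum total weight of any directed path from i to j (possibly empty when i = j).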